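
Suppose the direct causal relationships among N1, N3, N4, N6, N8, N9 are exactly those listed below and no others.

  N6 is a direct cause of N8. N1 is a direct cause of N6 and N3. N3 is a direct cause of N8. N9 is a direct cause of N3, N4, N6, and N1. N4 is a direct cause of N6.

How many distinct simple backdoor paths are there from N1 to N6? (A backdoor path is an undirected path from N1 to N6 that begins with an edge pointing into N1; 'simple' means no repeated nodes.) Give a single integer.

A backdoor path from N1 to N6 is any simple undirected path whose first edge points into N1 (i.e. leaves N1 via a parent).
Parents of N1: {N9}.
Enumerating:
  P1: N1 <- N9 -> N4 -> N6
  P2: N1 <- N9 -> N6
  P3: N1 <- N9 -> N3 -> N8 <- N6
That exhausts the simple backdoor paths. Count: 3.

3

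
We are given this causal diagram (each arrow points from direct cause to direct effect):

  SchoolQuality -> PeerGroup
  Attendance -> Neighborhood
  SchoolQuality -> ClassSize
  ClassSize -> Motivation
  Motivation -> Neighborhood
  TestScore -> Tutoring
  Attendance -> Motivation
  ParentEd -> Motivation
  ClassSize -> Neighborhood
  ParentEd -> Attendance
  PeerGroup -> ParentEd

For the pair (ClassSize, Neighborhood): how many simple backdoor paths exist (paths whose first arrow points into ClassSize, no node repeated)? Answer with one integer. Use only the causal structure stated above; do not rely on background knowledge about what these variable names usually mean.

A backdoor path from ClassSize to Neighborhood is any simple undirected path whose first edge points into ClassSize (i.e. leaves ClassSize via a parent).
Parents of ClassSize: {SchoolQuality}.
Enumerating:
  P1: ClassSize <- SchoolQuality -> PeerGroup -> ParentEd -> Attendance -> Motivation -> Neighborhood
  P2: ClassSize <- SchoolQuality -> PeerGroup -> ParentEd -> Attendance -> Neighborhood
  P3: ClassSize <- SchoolQuality -> PeerGroup -> ParentEd -> Motivation <- Attendance -> Neighborhood
  P4: ClassSize <- SchoolQuality -> PeerGroup -> ParentEd -> Motivation -> Neighborhood
That exhausts the simple backdoor paths. Count: 4.

4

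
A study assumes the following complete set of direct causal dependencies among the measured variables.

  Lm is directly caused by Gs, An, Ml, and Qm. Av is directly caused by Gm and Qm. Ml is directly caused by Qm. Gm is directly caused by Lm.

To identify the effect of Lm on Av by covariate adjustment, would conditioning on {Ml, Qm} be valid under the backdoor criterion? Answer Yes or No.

Yes

Backdoor paths from Lm to Av (paths whose first edge points into Lm):
  P1: Lm <- Qm -> Av
  P2: Lm <- Ml <- Qm -> Av
Condition 1 (no descendant of Lm in the set): holds — descendants of Lm are {Av, Gm}; none are in {Ml, Qm}.
Condition 2 (every backdoor path blocked by {Ml, Qm}):
  P1: blocked at fork node Qm ∈ conditioning set.
  P2: blocked at chain node Ml ∈ conditioning set.
{Ml, Qm} satisfies the backdoor criterion.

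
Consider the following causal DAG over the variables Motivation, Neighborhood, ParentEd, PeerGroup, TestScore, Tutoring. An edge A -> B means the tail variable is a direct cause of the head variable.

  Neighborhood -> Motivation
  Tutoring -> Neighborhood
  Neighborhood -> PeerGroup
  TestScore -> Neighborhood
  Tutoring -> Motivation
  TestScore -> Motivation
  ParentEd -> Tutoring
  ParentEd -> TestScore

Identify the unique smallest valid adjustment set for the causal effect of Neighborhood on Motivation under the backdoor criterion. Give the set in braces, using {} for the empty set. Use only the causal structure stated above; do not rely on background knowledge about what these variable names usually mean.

Variables eligible for adjustment (non-descendants of Neighborhood, excluding Neighborhood and Motivation): {ParentEd, TestScore, Tutoring}.
Backdoor paths from Neighborhood to Motivation:
  P1: Neighborhood <- Tutoring <- ParentEd -> TestScore -> Motivation
  P2: Neighborhood <- Tutoring -> Motivation
  P3: Neighborhood <- TestScore <- ParentEd -> Tutoring -> Motivation
  P4: Neighborhood <- TestScore -> Motivation
The empty set is not sufficient: P1 (Neighborhood <- Tutoring <- ParentEd -> TestScore -> Motivation) has no collider blocking it and no conditioned non-collider, so it is open.
Try {TestScore, Tutoring}:
  P1: blocked at chain node Tutoring ∈ conditioning set.
  P2: blocked at fork node Tutoring ∈ conditioning set.
  P3: blocked at chain node TestScore ∈ conditioning set.
  P4: blocked at fork node TestScore ∈ conditioning set.
{TestScore, Tutoring} contains no descendant of Neighborhood and blocks every backdoor path.
Every element of {TestScore, Tutoring} is needed (dropping TestScore leaves P4 open; dropping Tutoring leaves P2 open), so no proper subset is valid.
Among all size-2 subsets of the eligible variables, only {TestScore, Tutoring} blocks every backdoor path, so it is the unique smallest valid adjustment set.

{TestScore, Tutoring}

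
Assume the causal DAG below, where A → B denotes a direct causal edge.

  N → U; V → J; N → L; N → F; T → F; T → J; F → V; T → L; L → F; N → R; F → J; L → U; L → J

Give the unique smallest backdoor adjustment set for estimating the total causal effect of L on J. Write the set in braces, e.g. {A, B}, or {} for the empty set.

{N, T}

Variables eligible for adjustment (non-descendants of L, excluding L and J): {N, R, T}.
Backdoor paths from L to J:
  P1: L <- T -> F -> V -> J
  P2: L <- T -> F -> J
  P3: L <- T -> J
  P4: L <- N -> F <- T -> J
  P5: L <- N -> F -> V -> J
  P6: L <- N -> F -> J
The empty set is not sufficient: P1 (L <- T -> F -> V -> J) has no collider blocking it and no conditioned non-collider, so it is open.
Try {N, T}:
  P1: blocked at fork node T ∈ conditioning set.
  P2: blocked at fork node T ∈ conditioning set.
  P3: blocked at fork node T ∈ conditioning set.
  P4: blocked at fork node N ∈ conditioning set.
  P5: blocked at fork node N ∈ conditioning set.
  P6: blocked at fork node N ∈ conditioning set.
{N, T} contains no descendant of L and blocks every backdoor path.
Every element of {N, T} is needed (dropping N leaves P5 open; dropping T leaves P1 open), so no proper subset is valid.
Among all size-2 subsets of the eligible variables, only {N, T} blocks every backdoor path, so it is the unique smallest valid adjustment set.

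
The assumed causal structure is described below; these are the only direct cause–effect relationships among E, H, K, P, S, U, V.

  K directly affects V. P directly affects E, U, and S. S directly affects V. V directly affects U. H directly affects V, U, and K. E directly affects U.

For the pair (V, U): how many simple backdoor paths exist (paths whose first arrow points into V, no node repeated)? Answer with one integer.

A backdoor path from V to U is any simple undirected path whose first edge points into V (i.e. leaves V via a parent).
Parents of V: {H, K, S}.
Enumerating:
  P1: V <- H -> U
  P2: V <- K <- H -> U
  P3: V <- S <- P -> E -> U
  P4: V <- S <- P -> U
That exhausts the simple backdoor paths. Count: 4.

4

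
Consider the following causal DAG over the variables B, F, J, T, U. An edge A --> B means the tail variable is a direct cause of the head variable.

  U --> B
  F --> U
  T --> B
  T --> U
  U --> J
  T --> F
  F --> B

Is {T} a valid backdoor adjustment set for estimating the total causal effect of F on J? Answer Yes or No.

Backdoor paths from F to J (paths whose first edge points into F):
  P1: F <- T -> U -> J
  P2: F <- T -> B <- U -> J
Condition 1 (no descendant of F in the set): holds — descendants of F are {B, J, U}; none are in {T}.
Condition 2 (every backdoor path blocked by {T}):
  P1: blocked at fork node T ∈ conditioning set.
  P2: blocked at fork node T ∈ conditioning set.
{T} satisfies the backdoor criterion.

Yes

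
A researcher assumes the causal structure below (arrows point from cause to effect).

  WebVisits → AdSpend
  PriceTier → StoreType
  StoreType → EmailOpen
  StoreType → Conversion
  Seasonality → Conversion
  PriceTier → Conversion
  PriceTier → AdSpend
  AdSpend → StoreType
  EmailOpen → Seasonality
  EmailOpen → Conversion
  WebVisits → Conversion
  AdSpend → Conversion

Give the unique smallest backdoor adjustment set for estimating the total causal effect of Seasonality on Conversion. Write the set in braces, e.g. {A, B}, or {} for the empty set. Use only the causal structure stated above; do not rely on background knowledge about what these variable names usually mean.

{EmailOpen}

Variables eligible for adjustment (non-descendants of Seasonality, excluding Seasonality and Conversion): {AdSpend, EmailOpen, PriceTier, StoreType, WebVisits}.
Backdoor paths from Seasonality to Conversion:
  P1: Seasonality <- EmailOpen <- StoreType <- PriceTier -> AdSpend <- WebVisits -> Conversion
  P2: Seasonality <- EmailOpen <- StoreType <- PriceTier -> AdSpend -> Conversion
  P3: Seasonality <- EmailOpen <- StoreType <- PriceTier -> Conversion
  P4: Seasonality <- EmailOpen <- StoreType <- AdSpend <- PriceTier -> Conversion
  P5: Seasonality <- EmailOpen <- StoreType <- AdSpend <- WebVisits -> Conversion
  P6: Seasonality <- EmailOpen <- StoreType <- AdSpend -> Conversion
  P7: Seasonality <- EmailOpen <- StoreType -> Conversion
  P8: Seasonality <- EmailOpen -> Conversion
The empty set is not sufficient: P2 (Seasonality <- EmailOpen <- StoreType <- PriceTier -> AdSpend -> Conversion) has no collider blocking it and no conditioned non-collider, so it is open.
Try {EmailOpen}:
  P1: blocked at chain node EmailOpen ∈ conditioning set.
  P2: blocked at chain node EmailOpen ∈ conditioning set.
  P3: blocked at chain node EmailOpen ∈ conditioning set.
  P4: blocked at chain node EmailOpen ∈ conditioning set.
  P5: blocked at chain node EmailOpen ∈ conditioning set.
  P6: blocked at chain node EmailOpen ∈ conditioning set.
  P7: blocked at chain node EmailOpen ∈ conditioning set.
  P8: blocked at fork node EmailOpen ∈ conditioning set.
{EmailOpen} contains no descendant of Seasonality and blocks every backdoor path.
No other singleton works — e.g. {PriceTier} leaves P5 open — so {EmailOpen} is the unique smallest valid adjustment set.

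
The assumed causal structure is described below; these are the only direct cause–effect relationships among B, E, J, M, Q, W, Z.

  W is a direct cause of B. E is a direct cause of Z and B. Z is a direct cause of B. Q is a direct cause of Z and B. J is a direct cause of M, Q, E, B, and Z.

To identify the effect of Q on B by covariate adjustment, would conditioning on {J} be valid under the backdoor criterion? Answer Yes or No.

Backdoor paths from Q to B (paths whose first edge points into Q):
  P1: Q <- J -> E -> Z -> B
  P2: Q <- J -> E -> B
  P3: Q <- J -> Z <- E -> B
  P4: Q <- J -> Z -> B
  P5: Q <- J -> B
Condition 1 (no descendant of Q in the set): holds — descendants of Q are {B, Z}; none are in {J}.
Condition 2 (every backdoor path blocked by {J}):
  P1: blocked at fork node J ∈ conditioning set.
  P2: blocked at fork node J ∈ conditioning set.
  P3: blocked at fork node J ∈ conditioning set.
  P4: blocked at fork node J ∈ conditioning set.
  P5: blocked at fork node J ∈ conditioning set.
{J} satisfies the backdoor criterion.

Yes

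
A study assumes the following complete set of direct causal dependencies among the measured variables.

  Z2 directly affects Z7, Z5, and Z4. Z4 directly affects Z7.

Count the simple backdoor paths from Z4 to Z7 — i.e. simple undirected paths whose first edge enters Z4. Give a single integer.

A backdoor path from Z4 to Z7 is any simple undirected path whose first edge points into Z4 (i.e. leaves Z4 via a parent).
Parents of Z4: {Z2}.
Enumerating:
  P1: Z4 <- Z2 -> Z7
That exhausts the simple backdoor paths. Count: 1.

1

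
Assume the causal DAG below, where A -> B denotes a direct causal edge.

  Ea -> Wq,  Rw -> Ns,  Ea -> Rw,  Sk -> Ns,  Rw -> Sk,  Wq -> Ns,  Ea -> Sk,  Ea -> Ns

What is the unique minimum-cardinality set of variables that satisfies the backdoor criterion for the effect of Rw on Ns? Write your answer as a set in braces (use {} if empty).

{Ea}

Variables eligible for adjustment (non-descendants of Rw, excluding Rw and Ns): {Ea, Wq}.
Backdoor paths from Rw to Ns:
  P1: Rw <- Ea -> Wq -> Ns
  P2: Rw <- Ea -> Sk -> Ns
  P3: Rw <- Ea -> Ns
The empty set is not sufficient: P1 (Rw <- Ea -> Wq -> Ns) has no collider blocking it and no conditioned non-collider, so it is open.
Try {Ea}:
  P1: blocked at fork node Ea ∈ conditioning set.
  P2: blocked at fork node Ea ∈ conditioning set.
  P3: blocked at fork node Ea ∈ conditioning set.
{Ea} contains no descendant of Rw and blocks every backdoor path.
No other singleton works — e.g. {Wq} leaves P2 open — so {Ea} is the unique smallest valid adjustment set.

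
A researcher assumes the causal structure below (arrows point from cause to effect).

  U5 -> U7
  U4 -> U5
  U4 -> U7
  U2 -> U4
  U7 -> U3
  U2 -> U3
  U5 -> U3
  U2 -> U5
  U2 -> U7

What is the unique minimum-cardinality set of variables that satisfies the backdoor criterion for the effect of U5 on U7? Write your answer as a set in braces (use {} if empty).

{U2, U4}

Variables eligible for adjustment (non-descendants of U5, excluding U5 and U7): {U2, U4}.
Backdoor paths from U5 to U7:
  P1: U5 <- U2 -> U4 -> U7
  P2: U5 <- U2 -> U7
  P3: U5 <- U2 -> U3 <- U7
  P4: U5 <- U4 <- U2 -> U7
  P5: U5 <- U4 <- U2 -> U3 <- U7
  P6: U5 <- U4 -> U7
The empty set is not sufficient: P1 (U5 <- U2 -> U4 -> U7) has no collider blocking it and no conditioned non-collider, so it is open.
Try {U2, U4}:
  P1: blocked at fork node U2 ∈ conditioning set.
  P2: blocked at fork node U2 ∈ conditioning set.
  P3: blocked at fork node U2 ∈ conditioning set.
  P4: blocked at chain node U4 ∈ conditioning set.
  P5: blocked at chain node U4 ∈ conditioning set.
  P6: blocked at fork node U4 ∈ conditioning set.
{U2, U4} contains no descendant of U5 and blocks every backdoor path.
Every element of {U2, U4} is needed (dropping U2 leaves P2 open; dropping U4 leaves P6 open), so no proper subset is valid.
Among all size-2 subsets of the eligible variables, only {U2, U4} blocks every backdoor path, so it is the unique smallest valid adjustment set.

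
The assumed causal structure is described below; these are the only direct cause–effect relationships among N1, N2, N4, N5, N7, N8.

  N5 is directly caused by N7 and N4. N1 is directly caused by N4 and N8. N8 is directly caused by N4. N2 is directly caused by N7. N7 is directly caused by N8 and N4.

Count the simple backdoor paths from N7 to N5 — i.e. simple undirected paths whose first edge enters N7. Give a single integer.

A backdoor path from N7 to N5 is any simple undirected path whose first edge points into N7 (i.e. leaves N7 via a parent).
Parents of N7: {N4, N8}.
Enumerating:
  P1: N7 <- N4 -> N5
  P2: N7 <- N8 <- N4 -> N5
  P3: N7 <- N8 -> N1 <- N4 -> N5
That exhausts the simple backdoor paths. Count: 3.

3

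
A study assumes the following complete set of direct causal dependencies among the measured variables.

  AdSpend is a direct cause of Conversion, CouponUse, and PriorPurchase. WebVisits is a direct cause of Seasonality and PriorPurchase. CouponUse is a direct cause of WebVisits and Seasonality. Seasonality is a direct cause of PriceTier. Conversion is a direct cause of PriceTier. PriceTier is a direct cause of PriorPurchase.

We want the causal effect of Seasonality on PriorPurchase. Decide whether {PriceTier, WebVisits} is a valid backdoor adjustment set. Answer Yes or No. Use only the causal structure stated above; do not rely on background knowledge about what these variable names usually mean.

Backdoor paths from Seasonality to PriorPurchase (paths whose first edge points into Seasonality):
  P1: Seasonality <- CouponUse <- AdSpend -> Conversion -> PriceTier -> PriorPurchase
  P2: Seasonality <- CouponUse <- AdSpend -> PriorPurchase
  P3: Seasonality <- CouponUse -> WebVisits -> PriorPurchase
  P4: Seasonality <- WebVisits <- CouponUse <- AdSpend -> Conversion -> PriceTier -> PriorPurchase
  P5: Seasonality <- WebVisits <- CouponUse <- AdSpend -> PriorPurchase
  P6: Seasonality <- WebVisits -> PriorPurchase
Condition 1 (no descendant of Seasonality in the set): FAILS — PriceTier is a descendant of Seasonality.
Condition 2 (every backdoor path blocked by {PriceTier, WebVisits}):
  P1: blocked at chain node PriceTier ∈ conditioning set.
  P2: open — no interior node is in the conditioning set.
  P3: blocked at chain node WebVisits ∈ conditioning set.
  P4: blocked at chain node WebVisits ∈ conditioning set.
  P5: blocked at chain node WebVisits ∈ conditioning set.
  P6: blocked at fork node WebVisits ∈ conditioning set.
{PriceTier, WebVisits} does not satisfy the backdoor criterion.

No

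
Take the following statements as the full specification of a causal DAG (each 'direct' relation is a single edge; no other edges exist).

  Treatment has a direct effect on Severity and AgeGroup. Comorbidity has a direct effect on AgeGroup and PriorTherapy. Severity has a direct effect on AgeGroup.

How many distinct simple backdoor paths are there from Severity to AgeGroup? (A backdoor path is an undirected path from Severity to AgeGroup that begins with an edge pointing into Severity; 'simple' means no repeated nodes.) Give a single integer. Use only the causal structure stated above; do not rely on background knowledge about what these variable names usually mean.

A backdoor path from Severity to AgeGroup is any simple undirected path whose first edge points into Severity (i.e. leaves Severity via a parent).
Parents of Severity: {Treatment}.
Enumerating:
  P1: Severity <- Treatment -> AgeGroup
That exhausts the simple backdoor paths. Count: 1.

1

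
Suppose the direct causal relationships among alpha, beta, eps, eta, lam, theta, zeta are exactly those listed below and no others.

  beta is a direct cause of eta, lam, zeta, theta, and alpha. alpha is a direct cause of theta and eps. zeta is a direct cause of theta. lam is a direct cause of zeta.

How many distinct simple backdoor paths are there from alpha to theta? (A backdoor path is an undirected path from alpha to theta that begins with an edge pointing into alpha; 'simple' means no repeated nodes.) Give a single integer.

A backdoor path from alpha to theta is any simple undirected path whose first edge points into alpha (i.e. leaves alpha via a parent).
Parents of alpha: {beta}.
Enumerating:
  P1: alpha <- beta -> lam -> zeta -> theta
  P2: alpha <- beta -> zeta -> theta
  P3: alpha <- beta -> theta
That exhausts the simple backdoor paths. Count: 3.

3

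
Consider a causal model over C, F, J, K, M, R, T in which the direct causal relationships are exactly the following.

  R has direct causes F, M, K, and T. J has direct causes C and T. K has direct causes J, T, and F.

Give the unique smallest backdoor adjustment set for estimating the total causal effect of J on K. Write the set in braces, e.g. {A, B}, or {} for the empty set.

Variables eligible for adjustment (non-descendants of J, excluding J and K): {C, F, M, T}.
Backdoor paths from J to K:
  P1: J <- T -> K
  P2: J <- T -> R <- F -> K
  P3: J <- T -> R <- K
The empty set is not sufficient: P1 (J <- T -> K) has no collider blocking it and no conditioned non-collider, so it is open.
Try {T}:
  P1: blocked at fork node T ∈ conditioning set.
  P2: blocked at fork node T ∈ conditioning set.
  P3: blocked at fork node T ∈ conditioning set.
{T} contains no descendant of J and blocks every backdoor path.
No other singleton works — e.g. {C} leaves P1 open — so {T} is the unique smallest valid adjustment set.

{T}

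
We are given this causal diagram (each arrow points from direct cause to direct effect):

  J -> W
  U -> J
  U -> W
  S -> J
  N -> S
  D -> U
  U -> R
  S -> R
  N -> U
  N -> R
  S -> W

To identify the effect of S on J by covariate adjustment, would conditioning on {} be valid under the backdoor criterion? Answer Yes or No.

No

Backdoor paths from S to J (paths whose first edge points into S):
  P1: S <- N -> U -> J
  P2: S <- N -> U -> W <- J
  P3: S <- N -> R <- U -> J
  P4: S <- N -> R <- U -> W <- J
Condition 1 (no descendant of S in the set): holds — descendants of S are {J, R, W}; none are in {}.
Condition 2 (every backdoor path blocked by {}):
  P1: open — no interior node is in the conditioning set.
  P2: blocked at collider W (neither it nor any descendant is in the conditioning set).
  P3: blocked at collider R (neither it nor any descendant is in the conditioning set).
  P4: blocked at collider R (neither it nor any descendant is in the conditioning set).
{} does not satisfy the backdoor criterion.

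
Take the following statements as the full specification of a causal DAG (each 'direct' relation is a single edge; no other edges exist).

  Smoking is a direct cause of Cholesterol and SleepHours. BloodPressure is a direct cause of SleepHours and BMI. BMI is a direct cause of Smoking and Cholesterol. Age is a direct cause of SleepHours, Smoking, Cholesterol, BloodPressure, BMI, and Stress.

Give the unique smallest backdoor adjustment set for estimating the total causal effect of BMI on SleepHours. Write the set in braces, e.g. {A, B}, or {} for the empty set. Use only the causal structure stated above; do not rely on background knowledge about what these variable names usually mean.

{Age, BloodPressure}

Variables eligible for adjustment (non-descendants of BMI, excluding BMI and SleepHours): {Age, BloodPressure, Stress}.
Backdoor paths from BMI to SleepHours:
  P1: BMI <- Age -> BloodPressure -> SleepHours
  P2: BMI <- Age -> Smoking -> SleepHours
  P3: BMI <- Age -> SleepHours
  P4: BMI <- Age -> Cholesterol <- Smoking -> SleepHours
  P5: BMI <- BloodPressure <- Age -> Smoking -> SleepHours
  P6: BMI <- BloodPressure <- Age -> SleepHours
  P7: BMI <- BloodPressure <- Age -> Cholesterol <- Smoking -> SleepHours
  P8: BMI <- BloodPressure -> SleepHours
The empty set is not sufficient: P1 (BMI <- Age -> BloodPressure -> SleepHours) has no collider blocking it and no conditioned non-collider, so it is open.
Try {Age, BloodPressure}:
  P1: blocked at fork node Age ∈ conditioning set.
  P2: blocked at fork node Age ∈ conditioning set.
  P3: blocked at fork node Age ∈ conditioning set.
  P4: blocked at fork node Age ∈ conditioning set.
  P5: blocked at chain node BloodPressure ∈ conditioning set.
  P6: blocked at chain node BloodPressure ∈ conditioning set.
  P7: blocked at chain node BloodPressure ∈ conditioning set.
  P8: blocked at fork node BloodPressure ∈ conditioning set.
{Age, BloodPressure} contains no descendant of BMI and blocks every backdoor path.
Every element of {Age, BloodPressure} is needed (dropping Age leaves P2 open; dropping BloodPressure leaves P8 open), so no proper subset is valid.
Among all size-2 subsets of the eligible variables, only {Age, BloodPressure} blocks every backdoor path, so it is the unique smallest valid adjustment set.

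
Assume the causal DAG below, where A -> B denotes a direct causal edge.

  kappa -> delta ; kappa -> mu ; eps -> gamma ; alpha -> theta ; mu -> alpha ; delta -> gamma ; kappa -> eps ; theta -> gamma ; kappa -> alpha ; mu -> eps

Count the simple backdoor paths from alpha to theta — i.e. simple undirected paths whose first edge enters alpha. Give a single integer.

A backdoor path from alpha to theta is any simple undirected path whose first edge points into alpha (i.e. leaves alpha via a parent).
Parents of alpha: {kappa, mu}.
Enumerating:
  P1: alpha <- kappa -> mu -> eps -> gamma <- theta
  P2: alpha <- kappa -> eps -> gamma <- theta
  P3: alpha <- kappa -> delta -> gamma <- theta
  P4: alpha <- mu <- kappa -> eps -> gamma <- theta
  P5: alpha <- mu <- kappa -> delta -> gamma <- theta
  P6: alpha <- mu -> eps <- kappa -> delta -> gamma <- theta
  P7: alpha <- mu -> eps -> gamma <- theta
That exhausts the simple backdoor paths. Count: 7.

7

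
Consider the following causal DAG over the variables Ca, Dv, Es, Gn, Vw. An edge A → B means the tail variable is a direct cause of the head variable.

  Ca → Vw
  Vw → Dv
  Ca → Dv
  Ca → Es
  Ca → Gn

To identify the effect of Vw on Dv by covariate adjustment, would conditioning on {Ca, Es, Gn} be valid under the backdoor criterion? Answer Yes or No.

Yes

Backdoor paths from Vw to Dv (paths whose first edge points into Vw):
  P1: Vw <- Ca -> Dv
Condition 1 (no descendant of Vw in the set): holds — descendants of Vw are {Dv}; none are in {Ca, Es, Gn}.
Condition 2 (every backdoor path blocked by {Ca, Es, Gn}):
  P1: blocked at fork node Ca ∈ conditioning set.
{Ca, Es, Gn} satisfies the backdoor criterion.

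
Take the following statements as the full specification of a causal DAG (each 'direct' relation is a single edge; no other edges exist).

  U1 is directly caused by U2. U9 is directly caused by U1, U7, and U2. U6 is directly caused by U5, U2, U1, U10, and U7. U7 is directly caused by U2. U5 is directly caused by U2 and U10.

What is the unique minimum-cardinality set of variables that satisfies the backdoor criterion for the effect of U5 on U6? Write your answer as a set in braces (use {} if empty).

{U10, U2}

Variables eligible for adjustment (non-descendants of U5, excluding U5 and U6): {U1, U10, U2, U7, U9}.
Backdoor paths from U5 to U6:
  P1: U5 <- U2 -> U1 -> U6
  P2: U5 <- U2 -> U1 -> U9 <- U7 -> U6
  P3: U5 <- U2 -> U7 -> U6
  P4: U5 <- U2 -> U7 -> U9 <- U1 -> U6
  P5: U5 <- U2 -> U6
  P6: U5 <- U2 -> U9 <- U1 -> U6
  P7: U5 <- U2 -> U9 <- U7 -> U6
  P8: U5 <- U10 -> U6
The empty set is not sufficient: P1 (U5 <- U2 -> U1 -> U6) has no collider blocking it and no conditioned non-collider, so it is open.
Try {U10, U2}:
  P1: blocked at fork node U2 ∈ conditioning set.
  P2: blocked at fork node U2 ∈ conditioning set.
  P3: blocked at fork node U2 ∈ conditioning set.
  P4: blocked at fork node U2 ∈ conditioning set.
  P5: blocked at fork node U2 ∈ conditioning set.
  P6: blocked at fork node U2 ∈ conditioning set.
  P7: blocked at fork node U2 ∈ conditioning set.
  P8: blocked at fork node U10 ∈ conditioning set.
{U10, U2} contains no descendant of U5 and blocks every backdoor path.
Every element of {U10, U2} is needed (dropping U10 leaves P8 open; dropping U2 leaves P1 open), so no proper subset is valid.
Among all size-2 subsets of the eligible variables, only {U10, U2} blocks every backdoor path, so it is the unique smallest valid adjustment set.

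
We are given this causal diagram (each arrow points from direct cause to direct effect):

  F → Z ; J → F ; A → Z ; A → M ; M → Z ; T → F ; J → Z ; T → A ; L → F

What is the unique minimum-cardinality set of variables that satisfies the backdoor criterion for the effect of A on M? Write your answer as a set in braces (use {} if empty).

{}

Variables eligible for adjustment (non-descendants of A, excluding A and M): {F, J, L, T}.
Backdoor paths from A to M:
  P1: A <- T -> F <- J -> Z <- M
  P2: A <- T -> F -> Z <- M
Each backdoor path contains an unconditioned collider, so every path is already blocked with the empty conditioning set:
  P1: blocked at collider F (neither it nor any descendant is in the conditioning set).
  P2: blocked at collider Z (neither it nor any descendant is in the conditioning set).
The empty set is therefore the unique smallest valid set.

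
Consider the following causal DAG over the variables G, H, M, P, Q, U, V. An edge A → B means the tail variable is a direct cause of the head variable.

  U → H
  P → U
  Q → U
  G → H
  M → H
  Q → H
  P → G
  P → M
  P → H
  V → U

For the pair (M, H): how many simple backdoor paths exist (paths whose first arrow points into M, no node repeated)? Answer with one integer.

A backdoor path from M to H is any simple undirected path whose first edge points into M (i.e. leaves M via a parent).
Parents of M: {P}.
Enumerating:
  P1: M <- P -> G -> H
  P2: M <- P -> U <- Q -> H
  P3: M <- P -> U -> H
  P4: M <- P -> H
That exhausts the simple backdoor paths. Count: 4.

4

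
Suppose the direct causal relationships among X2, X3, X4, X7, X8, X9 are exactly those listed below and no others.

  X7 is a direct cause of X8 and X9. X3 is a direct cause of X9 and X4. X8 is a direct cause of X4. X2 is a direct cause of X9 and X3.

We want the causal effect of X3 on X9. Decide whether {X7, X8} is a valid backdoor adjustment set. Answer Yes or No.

No

Backdoor paths from X3 to X9 (paths whose first edge points into X3):
  P1: X3 <- X2 -> X9
Condition 1 (no descendant of X3 in the set): holds — descendants of X3 are {X4, X9}; none are in {X7, X8}.
Condition 2 (every backdoor path blocked by {X7, X8}):
  P1: open — no interior node is in the conditioning set.
{X7, X8} does not satisfy the backdoor criterion.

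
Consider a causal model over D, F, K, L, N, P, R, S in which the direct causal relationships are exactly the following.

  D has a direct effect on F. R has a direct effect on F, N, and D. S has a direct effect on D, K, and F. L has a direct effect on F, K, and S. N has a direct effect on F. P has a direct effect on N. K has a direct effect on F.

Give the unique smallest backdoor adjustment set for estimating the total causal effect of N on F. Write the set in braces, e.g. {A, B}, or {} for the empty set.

{R}

Variables eligible for adjustment (non-descendants of N, excluding N and F): {D, K, L, P, R, S}.
Backdoor paths from N to F:
  P1: N <- R -> D <- S <- L -> K -> F
  P2: N <- R -> D <- S <- L -> F
  P3: N <- R -> D <- S -> K <- L -> F
  P4: N <- R -> D <- S -> K -> F
  P5: N <- R -> D <- S -> F
  P6: N <- R -> D -> F
  P7: N <- R -> F
The empty set is not sufficient: P6 (N <- R -> D -> F) has no collider blocking it and no conditioned non-collider, so it is open.
Try {R}:
  P1: blocked at fork node R ∈ conditioning set.
  P2: blocked at fork node R ∈ conditioning set.
  P3: blocked at fork node R ∈ conditioning set.
  P4: blocked at fork node R ∈ conditioning set.
  P5: blocked at fork node R ∈ conditioning set.
  P6: blocked at fork node R ∈ conditioning set.
  P7: blocked at fork node R ∈ conditioning set.
{R} contains no descendant of N and blocks every backdoor path.
No other singleton works — e.g. {L} leaves P6 open — so {R} is the unique smallest valid adjustment set.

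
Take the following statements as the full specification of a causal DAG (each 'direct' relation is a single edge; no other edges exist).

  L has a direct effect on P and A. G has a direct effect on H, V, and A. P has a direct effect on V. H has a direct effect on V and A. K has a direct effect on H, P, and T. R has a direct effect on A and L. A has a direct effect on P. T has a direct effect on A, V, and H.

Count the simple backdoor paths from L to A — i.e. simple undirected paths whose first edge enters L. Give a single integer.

A backdoor path from L to A is any simple undirected path whose first edge points into L (i.e. leaves L via a parent).
Parents of L: {R}.
Enumerating:
  P1: L <- R -> A
That exhausts the simple backdoor paths. Count: 1.

1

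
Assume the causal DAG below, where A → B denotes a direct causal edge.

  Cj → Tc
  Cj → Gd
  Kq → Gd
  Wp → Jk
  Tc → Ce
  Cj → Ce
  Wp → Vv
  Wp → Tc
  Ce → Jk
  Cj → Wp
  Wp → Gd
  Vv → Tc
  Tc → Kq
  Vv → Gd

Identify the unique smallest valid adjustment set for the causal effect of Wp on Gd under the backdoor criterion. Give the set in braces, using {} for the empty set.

{Cj}

Variables eligible for adjustment (non-descendants of Wp, excluding Wp and Gd): {Cj}.
Backdoor paths from Wp to Gd:
  P1: Wp <- Cj -> Tc <- Vv -> Gd
  P2: Wp <- Cj -> Tc -> Kq -> Gd
  P3: Wp <- Cj -> Ce <- Tc <- Vv -> Gd
  P4: Wp <- Cj -> Ce <- Tc -> Kq -> Gd
  P5: Wp <- Cj -> Gd
The empty set is not sufficient: P2 (Wp <- Cj -> Tc -> Kq -> Gd) has no collider blocking it and no conditioned non-collider, so it is open.
Try {Cj}:
  P1: blocked at fork node Cj ∈ conditioning set.
  P2: blocked at fork node Cj ∈ conditioning set.
  P3: blocked at fork node Cj ∈ conditioning set.
  P4: blocked at fork node Cj ∈ conditioning set.
  P5: blocked at fork node Cj ∈ conditioning set.
{Cj} contains no descendant of Wp and blocks every backdoor path.
{Cj} is the unique smallest valid adjustment set.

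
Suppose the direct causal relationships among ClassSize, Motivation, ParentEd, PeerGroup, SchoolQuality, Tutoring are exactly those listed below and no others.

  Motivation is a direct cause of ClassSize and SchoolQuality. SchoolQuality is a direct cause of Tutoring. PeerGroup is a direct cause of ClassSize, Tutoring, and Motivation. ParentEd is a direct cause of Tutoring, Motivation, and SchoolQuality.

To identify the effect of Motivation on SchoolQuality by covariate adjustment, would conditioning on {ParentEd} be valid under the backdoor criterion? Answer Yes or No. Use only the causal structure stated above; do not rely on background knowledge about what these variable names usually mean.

Yes

Backdoor paths from Motivation to SchoolQuality (paths whose first edge points into Motivation):
  P1: Motivation <- ParentEd -> SchoolQuality
  P2: Motivation <- ParentEd -> Tutoring <- SchoolQuality
  P3: Motivation <- PeerGroup -> Tutoring <- ParentEd -> SchoolQuality
  P4: Motivation <- PeerGroup -> Tutoring <- SchoolQuality
Condition 1 (no descendant of Motivation in the set): holds — descendants of Motivation are {ClassSize, SchoolQuality, Tutoring}; none are in {ParentEd}.
Condition 2 (every backdoor path blocked by {ParentEd}):
  P1: blocked at fork node ParentEd ∈ conditioning set.
  P2: blocked at fork node ParentEd ∈ conditioning set.
  P3: blocked at collider Tutoring (neither it nor any descendant is in the conditioning set).
  P4: blocked at collider Tutoring (neither it nor any descendant is in the conditioning set).
{ParentEd} satisfies the backdoor criterion.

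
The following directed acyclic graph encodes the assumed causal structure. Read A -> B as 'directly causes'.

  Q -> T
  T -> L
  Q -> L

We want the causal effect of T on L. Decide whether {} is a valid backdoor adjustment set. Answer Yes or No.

No

Backdoor paths from T to L (paths whose first edge points into T):
  P1: T <- Q -> L
Condition 1 (no descendant of T in the set): holds — descendants of T are {L}; none are in {}.
Condition 2 (every backdoor path blocked by {}):
  P1: open — no interior node is in the conditioning set.
{} does not satisfy the backdoor criterion.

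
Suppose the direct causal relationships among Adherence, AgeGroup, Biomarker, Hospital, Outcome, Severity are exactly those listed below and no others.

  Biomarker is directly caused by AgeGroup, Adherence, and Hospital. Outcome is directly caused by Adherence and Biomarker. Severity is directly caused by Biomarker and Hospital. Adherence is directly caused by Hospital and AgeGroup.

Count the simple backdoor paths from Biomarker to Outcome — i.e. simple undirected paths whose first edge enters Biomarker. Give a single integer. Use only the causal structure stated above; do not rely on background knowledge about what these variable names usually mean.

3

A backdoor path from Biomarker to Outcome is any simple undirected path whose first edge points into Biomarker (i.e. leaves Biomarker via a parent).
Parents of Biomarker: {Adherence, AgeGroup, Hospital}.
Enumerating:
  P1: Biomarker <- Hospital -> Adherence -> Outcome
  P2: Biomarker <- AgeGroup -> Adherence -> Outcome
  P3: Biomarker <- Adherence -> Outcome
That exhausts the simple backdoor paths. Count: 3.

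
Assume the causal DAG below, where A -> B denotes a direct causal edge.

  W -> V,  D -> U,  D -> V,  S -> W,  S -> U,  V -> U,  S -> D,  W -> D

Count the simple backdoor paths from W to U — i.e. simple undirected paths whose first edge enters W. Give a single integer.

3

A backdoor path from W to U is any simple undirected path whose first edge points into W (i.e. leaves W via a parent).
Parents of W: {S}.
Enumerating:
  P1: W <- S -> D -> V -> U
  P2: W <- S -> D -> U
  P3: W <- S -> U
That exhausts the simple backdoor paths. Count: 3.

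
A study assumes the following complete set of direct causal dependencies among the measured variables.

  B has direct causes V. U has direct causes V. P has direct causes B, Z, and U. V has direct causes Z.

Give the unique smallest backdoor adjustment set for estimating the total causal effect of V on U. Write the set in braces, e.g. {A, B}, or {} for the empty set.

{}

Variables eligible for adjustment (non-descendants of V, excluding V and U): {Z}.
Backdoor paths from V to U:
  P1: V <- Z -> P <- U
Each backdoor path contains an unconditioned collider, so every path is already blocked with the empty conditioning set:
  P1: blocked at collider P (neither it nor any descendant is in the conditioning set).
The empty set is therefore the unique smallest valid set.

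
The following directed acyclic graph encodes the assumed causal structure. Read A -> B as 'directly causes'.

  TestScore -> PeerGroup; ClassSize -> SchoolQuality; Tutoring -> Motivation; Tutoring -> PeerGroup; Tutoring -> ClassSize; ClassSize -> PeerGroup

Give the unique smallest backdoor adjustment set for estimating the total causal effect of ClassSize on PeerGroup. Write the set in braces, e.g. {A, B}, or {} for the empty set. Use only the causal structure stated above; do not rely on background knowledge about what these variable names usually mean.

Variables eligible for adjustment (non-descendants of ClassSize, excluding ClassSize and PeerGroup): {Motivation, TestScore, Tutoring}.
Backdoor paths from ClassSize to PeerGroup:
  P1: ClassSize <- Tutoring -> PeerGroup
The empty set is not sufficient: P1 (ClassSize <- Tutoring -> PeerGroup) has no collider blocking it and no conditioned non-collider, so it is open.
Try {Tutoring}:
  P1: blocked at fork node Tutoring ∈ conditioning set.
{Tutoring} contains no descendant of ClassSize and blocks every backdoor path.
No other singleton works — e.g. {TestScore} leaves P1 open — so {Tutoring} is the unique smallest valid adjustment set.

{Tutoring}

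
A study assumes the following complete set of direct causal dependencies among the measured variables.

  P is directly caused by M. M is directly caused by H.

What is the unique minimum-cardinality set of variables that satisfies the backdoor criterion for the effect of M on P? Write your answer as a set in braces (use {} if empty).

{}

Variables eligible for adjustment (non-descendants of M, excluding M and P): {H}.
Backdoor paths from M to P:
  (none)
With no backdoor paths the empty set already satisfies the criterion, and it is trivially minimal.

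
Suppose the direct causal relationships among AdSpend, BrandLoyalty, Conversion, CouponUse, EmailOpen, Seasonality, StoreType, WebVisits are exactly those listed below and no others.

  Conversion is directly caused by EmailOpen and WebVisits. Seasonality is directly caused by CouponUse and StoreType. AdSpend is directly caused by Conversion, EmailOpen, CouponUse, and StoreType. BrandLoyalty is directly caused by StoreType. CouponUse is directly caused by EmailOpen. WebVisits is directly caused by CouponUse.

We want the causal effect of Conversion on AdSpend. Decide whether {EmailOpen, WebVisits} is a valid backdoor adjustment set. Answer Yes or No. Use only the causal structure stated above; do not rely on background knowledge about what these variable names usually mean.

Backdoor paths from Conversion to AdSpend (paths whose first edge points into Conversion):
  P1: Conversion <- EmailOpen -> CouponUse -> Seasonality <- StoreType -> AdSpend
  P2: Conversion <- EmailOpen -> CouponUse -> AdSpend
  P3: Conversion <- EmailOpen -> AdSpend
  P4: Conversion <- WebVisits <- CouponUse <- EmailOpen -> AdSpend
  P5: Conversion <- WebVisits <- CouponUse -> Seasonality <- StoreType -> AdSpend
  P6: Conversion <- WebVisits <- CouponUse -> AdSpend
Condition 1 (no descendant of Conversion in the set): holds — descendants of Conversion are {AdSpend}; none are in {EmailOpen, WebVisits}.
Condition 2 (every backdoor path blocked by {EmailOpen, WebVisits}):
  P1: blocked at fork node EmailOpen ∈ conditioning set.
  P2: blocked at fork node EmailOpen ∈ conditioning set.
  P3: blocked at fork node EmailOpen ∈ conditioning set.
  P4: blocked at chain node WebVisits ∈ conditioning set.
  P5: blocked at chain node WebVisits ∈ conditioning set.
  P6: blocked at chain node WebVisits ∈ conditioning set.
{EmailOpen, WebVisits} satisfies the backdoor criterion.

Yes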